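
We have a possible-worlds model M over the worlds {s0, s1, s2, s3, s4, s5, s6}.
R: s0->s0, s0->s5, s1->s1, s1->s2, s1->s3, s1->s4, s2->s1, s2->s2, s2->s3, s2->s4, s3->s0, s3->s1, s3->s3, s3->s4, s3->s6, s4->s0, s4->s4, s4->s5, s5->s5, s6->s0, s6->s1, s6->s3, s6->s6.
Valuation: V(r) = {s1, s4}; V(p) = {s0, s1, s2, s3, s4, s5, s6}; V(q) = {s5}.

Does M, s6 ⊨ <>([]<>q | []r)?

Yes

Recall that []ψ holds at a world iff ψ holds at every accessible world, and <>ψ holds iff ψ holds at some accessible world.
At s6: <>([]<>q | []r) requires []<>q | []r at some successor in {s0, s1, s3, s6}.
  []<>q | []r holds at s0, so <>([]<>q | []r) is true at s6.
    At s0: []<>q is true, []r is false, so []<>q | []r is true.
      At s0: []<>q requires <>q at every successor {s0, s5}.
        At s0: <>q is true.
        At s5: <>q is true.
      So []<>q is true at s0.
      At s0: []r requires r at every successor {s0, s5}.
        r fails at s0, so []r is false at s0.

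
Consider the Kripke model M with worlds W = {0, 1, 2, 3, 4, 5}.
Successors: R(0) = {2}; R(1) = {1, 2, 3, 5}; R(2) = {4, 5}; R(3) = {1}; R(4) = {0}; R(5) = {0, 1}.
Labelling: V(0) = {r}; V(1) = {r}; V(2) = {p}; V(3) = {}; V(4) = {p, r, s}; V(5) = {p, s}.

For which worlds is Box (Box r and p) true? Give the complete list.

Let φ = Box (Box r and p). Evaluate φ at each world:
  0 (successors {2}): φ is false.
  1 (successors {1, 2, 3, 5}): φ is false.
  2 (successors {4, 5}): φ is true.
  3 (successors {1}): φ is false.
  4 (successors {0}): φ is false.
  5 (successors {0, 1}): φ is false.
For instance, at 5:
  At 5: Box (Box r and p) requires Box r and p at every successor {0, 1}.
    Box r and p fails at 0, so Box (Box r and p) is false at 5.
      At 0: Box r is false, p is false, so Box r and p is false.
Satisfying worlds: {2}

2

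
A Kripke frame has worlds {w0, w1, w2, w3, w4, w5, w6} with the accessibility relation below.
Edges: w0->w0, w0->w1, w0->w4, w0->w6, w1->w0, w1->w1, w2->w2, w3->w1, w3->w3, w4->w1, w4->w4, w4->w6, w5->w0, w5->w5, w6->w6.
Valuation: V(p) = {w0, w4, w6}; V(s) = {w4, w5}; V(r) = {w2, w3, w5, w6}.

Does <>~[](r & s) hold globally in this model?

Yes

Let φ = <>~[](r & s). Evaluate φ at each world:
  w0 (successors {w0, w1, w4, w6}): φ is true.
  w1 (successors {w0, w1}): φ is true.
  w2 (successors {w2}): φ is true.
  w3 (successors {w1, w3}): φ is true.
  w4 (successors {w1, w4, w6}): φ is true.
  w5 (successors {w0, w5}): φ is true.
  w6 (successors {w6}): φ is true.
For instance, at w0:
  At w0: <>~[](r & s) requires ~[](r & s) at some successor in {w0, w1, w4, w6}.
    ~[](r & s) holds at w0, so <>~[](r & s) is true at w0.
      At w0: [](r & s) is false, so ~[](r & s) is true.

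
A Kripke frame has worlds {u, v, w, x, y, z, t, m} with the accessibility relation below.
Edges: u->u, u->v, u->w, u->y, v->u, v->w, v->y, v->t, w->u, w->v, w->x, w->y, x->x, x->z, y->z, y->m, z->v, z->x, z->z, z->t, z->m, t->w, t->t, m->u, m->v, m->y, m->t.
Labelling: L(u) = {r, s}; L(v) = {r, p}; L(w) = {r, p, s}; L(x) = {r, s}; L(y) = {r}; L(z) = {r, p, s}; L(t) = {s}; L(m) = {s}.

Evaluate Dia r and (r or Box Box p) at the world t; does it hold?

Recall that Box ψ holds at a world iff ψ holds at every accessible world, and Dia ψ holds iff ψ holds at some accessible world.
At t: Dia r is true, r or Box Box p is false, so Dia r and (r or Box Box p) is false.
  At t: Dia r requires r at some successor in {w, t}.
    r holds at w, so Dia r is true at t.
  At t: r is false, Box Box p is false, so r or Box Box p is false.
    At t: Box Box p requires Box p at every successor {w, t}.
      Box p fails at w, so Box Box p is false at t.

No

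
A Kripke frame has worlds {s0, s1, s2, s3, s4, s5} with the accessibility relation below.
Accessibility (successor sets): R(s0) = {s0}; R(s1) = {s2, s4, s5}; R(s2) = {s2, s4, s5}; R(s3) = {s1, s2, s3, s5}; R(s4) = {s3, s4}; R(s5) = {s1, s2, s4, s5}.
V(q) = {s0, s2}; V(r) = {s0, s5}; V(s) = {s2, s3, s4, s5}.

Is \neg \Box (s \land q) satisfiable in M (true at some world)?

Let φ = \neg \Box (s \land q). Evaluate φ at each world:
  s0 (successors {s0}): φ is true.
  s1 (successors {s2, s4, s5}): φ is true.
  s2 (successors {s2, s4, s5}): φ is true.
  s3 (successors {s1, s2, s3, s5}): φ is true.
  s4 (successors {s3, s4}): φ is true.
  s5 (successors {s1, s2, s4, s5}): φ is true.
Detail at s0 (witness):
  At s0: \Box (s \land q) is false, so \neg \Box (s \land q) is true.
    At s0: \Box (s \land q) requires s \land q at every successor {s0}.
      s \land q fails at s0, so \Box (s \land q) is false at s0.

Yes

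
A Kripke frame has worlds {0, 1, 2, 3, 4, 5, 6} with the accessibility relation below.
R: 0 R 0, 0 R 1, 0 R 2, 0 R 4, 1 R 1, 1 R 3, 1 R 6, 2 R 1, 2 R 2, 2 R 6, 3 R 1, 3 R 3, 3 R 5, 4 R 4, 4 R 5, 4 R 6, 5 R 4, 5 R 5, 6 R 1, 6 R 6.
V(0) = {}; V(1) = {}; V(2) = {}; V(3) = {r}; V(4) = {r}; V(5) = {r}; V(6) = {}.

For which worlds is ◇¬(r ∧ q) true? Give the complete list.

0, 1, 2, 3, 4, 5, 6

Recall that ◇ψ holds at a world iff ψ holds at some accessible world.
Let φ = ◇¬(r ∧ q). Evaluate φ at each world:
  0 (successors {0, 1, 2, 4}): φ is true.
  1 (successors {1, 3, 6}): φ is true.
  2 (successors {1, 2, 6}): φ is true.
  3 (successors {1, 3, 5}): φ is true.
  4 (successors {4, 5, 6}): φ is true.
  5 (successors {4, 5}): φ is true.
  6 (successors {1, 6}): φ is true.
For instance, at 6:
  At 6: ◇¬(r ∧ q) requires ¬(r ∧ q) at some successor in {1, 6}.
    ¬(r ∧ q) holds at 1, so ◇¬(r ∧ q) is true at 6.
Satisfying worlds: {0, 1, 2, 3, 4, 5, 6}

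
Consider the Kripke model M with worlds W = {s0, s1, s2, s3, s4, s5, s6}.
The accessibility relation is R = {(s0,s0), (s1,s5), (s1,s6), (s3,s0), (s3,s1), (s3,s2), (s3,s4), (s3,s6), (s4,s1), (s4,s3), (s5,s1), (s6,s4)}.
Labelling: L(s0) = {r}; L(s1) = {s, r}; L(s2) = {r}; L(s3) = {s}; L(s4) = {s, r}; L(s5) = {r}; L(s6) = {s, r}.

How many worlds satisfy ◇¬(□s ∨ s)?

Let φ = ◇¬(□s ∨ s). Evaluate φ at each world:
  s0 (successors {s0}): φ is true.
  s1 (successors {s5, s6}): φ is false.
  s2 (successors ∅): φ is false.
  s3 (successors {s0, s1, s2, s4, s6}): φ is true.
  s4 (successors {s1, s3}): φ is false.
  s5 (successors {s1}): φ is false.
  s6 (successors {s4}): φ is false.
For instance, at s3:
  At s3: ◇¬(□s ∨ s) requires ¬(□s ∨ s) at some successor in {s0, s1, s2, s4, s6}.
    ¬(□s ∨ s) holds at s0, so ◇¬(□s ∨ s) is true at s3.
      At s0: □s ∨ s is false, so ¬(□s ∨ s) is true.
Satisfying worlds: {s0, s3}

2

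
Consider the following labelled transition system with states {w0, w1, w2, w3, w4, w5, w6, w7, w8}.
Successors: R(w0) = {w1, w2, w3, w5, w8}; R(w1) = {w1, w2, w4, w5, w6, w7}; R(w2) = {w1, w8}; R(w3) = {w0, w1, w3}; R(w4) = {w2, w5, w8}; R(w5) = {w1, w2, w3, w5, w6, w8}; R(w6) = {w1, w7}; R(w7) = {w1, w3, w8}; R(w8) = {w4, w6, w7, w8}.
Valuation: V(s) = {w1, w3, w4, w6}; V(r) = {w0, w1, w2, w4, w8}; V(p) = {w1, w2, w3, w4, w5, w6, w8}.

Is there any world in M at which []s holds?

No

Recall that []ψ holds at a world iff ψ holds at every accessible world, and <>ψ holds iff ψ holds at some accessible world.
Let φ = []s. Evaluate φ at each world:
  w0 (successors {w1, w2, w3, w5, w8}): φ is false.
  w1 (successors {w1, w2, w4, w5, w6, w7}): φ is false.
  w2 (successors {w1, w8}): φ is false.
  w3 (successors {w0, w1, w3}): φ is false.
  w4 (successors {w2, w5, w8}): φ is false.
  w5 (successors {w1, w2, w3, w5, w6, w8}): φ is false.
  w6 (successors {w1, w7}): φ is false.
  w7 (successors {w1, w3, w8}): φ is false.
  w8 (successors {w4, w6, w7, w8}): φ is false.
For instance, at w3:
  At w3: []s requires s at every successor {w0, w1, w3}.
    s fails at w0, so []s is false at w3.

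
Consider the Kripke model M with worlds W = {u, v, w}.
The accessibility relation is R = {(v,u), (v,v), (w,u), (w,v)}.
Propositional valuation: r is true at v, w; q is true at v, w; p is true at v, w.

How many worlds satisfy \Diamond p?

2

Recall that \Diamond ψ holds at a world iff ψ holds at some accessible world.
Let φ = \Diamond p. Evaluate φ at each world:
  u (successors ∅): φ is false.
  v (successors {u, v}): φ is true.
  w (successors {u, v}): φ is true.
For instance, at w:
  At w: \Diamond p requires p at some successor in {u, v}.
    p holds at v, so \Diamond p is true at w.
Satisfying worlds: {v, w}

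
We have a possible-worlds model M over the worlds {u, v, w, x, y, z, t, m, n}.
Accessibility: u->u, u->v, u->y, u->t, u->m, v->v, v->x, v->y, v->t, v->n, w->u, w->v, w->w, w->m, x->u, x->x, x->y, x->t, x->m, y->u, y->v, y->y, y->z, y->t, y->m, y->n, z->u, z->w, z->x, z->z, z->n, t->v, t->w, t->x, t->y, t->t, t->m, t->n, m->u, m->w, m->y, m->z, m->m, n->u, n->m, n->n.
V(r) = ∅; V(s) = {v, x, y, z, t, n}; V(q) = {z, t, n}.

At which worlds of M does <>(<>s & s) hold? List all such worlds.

Let φ = <>(<>s & s). Evaluate φ at each world:
  u (successors {u, v, y, t, m}): φ is true.
  v (successors {v, x, y, t, n}): φ is true.
  w (successors {u, v, w, m}): φ is true.
  x (successors {u, x, y, t, m}): φ is true.
  y (successors {u, v, y, z, t, m, n}): φ is true.
  z (successors {u, w, x, z, n}): φ is true.
  t (successors {v, w, x, y, t, m, n}): φ is true.
  m (successors {u, w, y, z, m}): φ is true.
  n (successors {u, m, n}): φ is true.
For instance, at z:
  At z: <>(<>s & s) requires <>s & s at some successor in {u, w, x, z, n}.
    <>s & s holds at x, so <>(<>s & s) is true at z.
      At x: <>s is true, s is true, so <>s & s is true.
Satisfying worlds: {u, v, w, x, y, z, t, m, n}

u, v, w, x, y, z, t, m, n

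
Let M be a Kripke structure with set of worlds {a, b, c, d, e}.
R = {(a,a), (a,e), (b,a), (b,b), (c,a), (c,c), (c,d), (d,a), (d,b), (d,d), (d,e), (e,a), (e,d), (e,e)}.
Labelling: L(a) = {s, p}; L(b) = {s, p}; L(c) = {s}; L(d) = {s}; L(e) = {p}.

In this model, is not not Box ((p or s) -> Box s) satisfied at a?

Recall that Box ψ holds at a world iff ψ holds at every accessible world, and Dia ψ holds iff ψ holds at some accessible world.
At a: not Box ((p or s) -> Box s) is true, so not not Box ((p or s) -> Box s) is false.
  At a: Box ((p or s) -> Box s) is false, so not Box ((p or s) -> Box s) is true.
    At a: Box ((p or s) -> Box s) requires (p or s) -> Box s at every successor {a, e}.
      (p or s) -> Box s fails at a, so Box ((p or s) -> Box s) is false at a.

No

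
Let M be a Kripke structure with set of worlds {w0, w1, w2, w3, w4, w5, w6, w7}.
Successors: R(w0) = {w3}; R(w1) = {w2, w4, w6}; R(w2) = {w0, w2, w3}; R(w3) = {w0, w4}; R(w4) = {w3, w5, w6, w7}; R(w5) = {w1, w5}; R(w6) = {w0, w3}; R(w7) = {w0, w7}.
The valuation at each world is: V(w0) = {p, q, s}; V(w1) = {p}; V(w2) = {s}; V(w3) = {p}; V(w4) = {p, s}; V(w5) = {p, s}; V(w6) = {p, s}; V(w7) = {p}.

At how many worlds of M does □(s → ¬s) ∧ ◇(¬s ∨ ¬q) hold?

Recall that □ψ holds at a world iff ψ holds at every accessible world, and ◇ψ holds iff ψ holds at some accessible world.
Let φ = □(s → ¬s) ∧ ◇(¬s ∨ ¬q). Evaluate φ at each world:
  w0 (successors {w3}): φ is true.
  w1 (successors {w2, w4, w6}): φ is false.
  w2 (successors {w0, w2, w3}): φ is false.
  w3 (successors {w0, w4}): φ is false.
  w4 (successors {w3, w5, w6, w7}): φ is false.
  w5 (successors {w1, w5}): φ is false.
  w6 (successors {w0, w3}): φ is false.
  w7 (successors {w0, w7}): φ is false.
For instance, at w6:
  At w6: □(s → ¬s) is false, ◇(¬s ∨ ¬q) is true, so □(s → ¬s) ∧ ◇(¬s ∨ ¬q) is false.
    At w6: □(s → ¬s) requires s → ¬s at every successor {w0, w3}.
      s → ¬s fails at w0, so □(s → ¬s) is false at w6.
    At w6: ◇(¬s ∨ ¬q) requires ¬s ∨ ¬q at some successor in {w0, w3}.
      ¬s ∨ ¬q holds at w3, so ◇(¬s ∨ ¬q) is true at w6.
Satisfying worlds: {w0}

1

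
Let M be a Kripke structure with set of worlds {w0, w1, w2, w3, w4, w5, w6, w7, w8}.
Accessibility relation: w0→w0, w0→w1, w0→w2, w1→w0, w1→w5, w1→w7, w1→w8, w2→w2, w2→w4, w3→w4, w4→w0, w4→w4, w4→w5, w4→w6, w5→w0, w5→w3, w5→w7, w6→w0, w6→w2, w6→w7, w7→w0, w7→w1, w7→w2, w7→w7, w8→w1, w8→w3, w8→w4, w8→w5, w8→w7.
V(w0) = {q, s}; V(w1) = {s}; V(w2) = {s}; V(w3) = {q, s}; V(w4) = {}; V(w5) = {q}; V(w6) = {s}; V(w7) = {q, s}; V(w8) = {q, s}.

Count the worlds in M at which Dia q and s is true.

Let φ = Dia q and s. Evaluate φ at each world:
  w0 (successors {w0, w1, w2}): φ is true.
  w1 (successors {w0, w5, w7, w8}): φ is true.
  w2 (successors {w2, w4}): φ is false.
  w3 (successors {w4}): φ is false.
  w4 (successors {w0, w4, w5, w6}): φ is false.
  w5 (successors {w0, w3, w7}): φ is false.
  w6 (successors {w0, w2, w7}): φ is true.
  w7 (successors {w0, w1, w2, w7}): φ is true.
  w8 (successors {w1, w3, w4, w5, w7}): φ is true.
For instance, at w1:
  At w1: Dia q is true, s is true, so Dia q and s is true.
    At w1: Dia q requires q at some successor in {w0, w5, w7, w8}.
      q holds at w0, so Dia q is true at w1.
Satisfying worlds: {w0, w1, w6, w7, w8}

5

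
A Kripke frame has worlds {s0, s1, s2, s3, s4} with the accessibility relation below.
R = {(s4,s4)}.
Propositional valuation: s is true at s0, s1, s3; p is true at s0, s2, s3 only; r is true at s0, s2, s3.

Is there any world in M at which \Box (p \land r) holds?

Yes

Let φ = \Box (p \land r). Evaluate φ at each world:
  s0 (successors ∅): φ is true.
  s1 (successors ∅): φ is true.
  s2 (successors ∅): φ is true.
  s3 (successors ∅): φ is true.
  s4 (successors {s4}): φ is false.
Detail at s0 (witness):
  At s0: no accessible worlds, so \Box (p \land r) holds vacuously.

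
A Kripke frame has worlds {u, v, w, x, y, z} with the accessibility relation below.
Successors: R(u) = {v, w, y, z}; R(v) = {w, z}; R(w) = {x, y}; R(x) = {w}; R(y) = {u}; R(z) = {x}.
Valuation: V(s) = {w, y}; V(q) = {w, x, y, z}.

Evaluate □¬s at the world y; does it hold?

Recall that □ψ holds at a world iff ψ holds at every accessible world, and ◇ψ holds iff ψ holds at some accessible world.
At y: □¬s requires ¬s at every successor {u}.
  At u: ¬s is true.
So □¬s is true at y.

Yes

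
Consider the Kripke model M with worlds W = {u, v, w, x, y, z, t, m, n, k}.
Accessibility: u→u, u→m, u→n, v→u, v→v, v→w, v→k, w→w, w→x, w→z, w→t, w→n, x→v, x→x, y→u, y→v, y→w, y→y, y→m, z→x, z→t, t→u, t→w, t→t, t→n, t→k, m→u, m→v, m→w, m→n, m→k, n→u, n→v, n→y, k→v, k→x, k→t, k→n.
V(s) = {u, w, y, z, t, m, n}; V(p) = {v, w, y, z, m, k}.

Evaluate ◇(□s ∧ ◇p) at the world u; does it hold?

Yes

At u: ◇(□s ∧ ◇p) requires □s ∧ ◇p at some successor in {u, m, n}.
  □s ∧ ◇p holds at u, so ◇(□s ∧ ◇p) is true at u.
    At u: □s is true, ◇p is true, so □s ∧ ◇p is true.
      At u: □s requires s at every successor {u, m, n}.
        At u: s is true.
        At m: s is true.
        At n: s is true.
      So □s is true at u.
      At u: ◇p requires p at some successor in {u, m, n}.
        p holds at m, so ◇p is true at u.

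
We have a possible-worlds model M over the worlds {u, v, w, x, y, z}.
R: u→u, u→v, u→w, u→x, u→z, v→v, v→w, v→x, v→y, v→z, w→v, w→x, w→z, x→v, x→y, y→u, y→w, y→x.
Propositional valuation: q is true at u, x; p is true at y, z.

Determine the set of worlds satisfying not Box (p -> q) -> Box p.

y, z

Let φ = not Box (p -> q) -> Box p. Evaluate φ at each world:
  u (successors {u, v, w, x, z}): φ is false.
  v (successors {v, w, x, y, z}): φ is false.
  w (successors {v, x, z}): φ is false.
  x (successors {v, y}): φ is false.
  y (successors {u, w, x}): φ is true.
  z (successors ∅): φ is true.
For instance, at w:
  At w: not Box (p -> q) is true, Box p is false, so not Box (p -> q) -> Box p is false.
    At w: Box (p -> q) is false, so not Box (p -> q) is true.
      At w: Box (p -> q) requires p -> q at every successor {v, x, z}.
        p -> q fails at z, so Box (p -> q) is false at w.
    At w: Box p requires p at every successor {v, x, z}.
      p fails at v, so Box p is false at w.
Satisfying worlds: {y, z}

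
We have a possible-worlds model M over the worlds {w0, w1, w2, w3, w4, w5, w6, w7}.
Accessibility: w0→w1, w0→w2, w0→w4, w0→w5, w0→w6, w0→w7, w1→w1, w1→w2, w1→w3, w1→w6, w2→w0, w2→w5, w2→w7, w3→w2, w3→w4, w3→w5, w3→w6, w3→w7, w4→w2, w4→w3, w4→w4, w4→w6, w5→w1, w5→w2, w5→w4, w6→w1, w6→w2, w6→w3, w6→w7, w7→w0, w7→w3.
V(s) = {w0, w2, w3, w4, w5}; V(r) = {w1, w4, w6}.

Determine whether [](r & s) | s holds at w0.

Recall that []ψ holds at a world iff ψ holds at every accessible world, and <>ψ holds iff ψ holds at some accessible world.
At w0: [](r & s) is false, s is true, so [](r & s) | s is true.
  At w0: [](r & s) requires r & s at every successor {w1, w2, w4, w5, w6, w7}.
    r & s fails at w1, so [](r & s) is false at w0.

Yes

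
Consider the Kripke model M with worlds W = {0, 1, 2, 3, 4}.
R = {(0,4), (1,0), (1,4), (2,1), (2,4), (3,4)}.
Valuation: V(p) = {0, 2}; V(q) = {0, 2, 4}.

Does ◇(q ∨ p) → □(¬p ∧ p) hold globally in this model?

No

Recall that □ψ holds at a world iff ψ holds at every accessible world, and ◇ψ holds iff ψ holds at some accessible world.
Let φ = ◇(q ∨ p) → □(¬p ∧ p). Evaluate φ at each world:
  0 (successors {4}): φ is false.
  1 (successors {0, 4}): φ is false.
  2 (successors {1, 4}): φ is false.
  3 (successors {4}): φ is false.
  4 (successors ∅): φ is true.
Detail at 0 (counterexample):
  At 0: ◇(q ∨ p) is true, □(¬p ∧ p) is false, so ◇(q ∨ p) → □(¬p ∧ p) is false.
    At 0: ◇(q ∨ p) requires q ∨ p at some successor in {4}.
      q ∨ p holds at 4, so ◇(q ∨ p) is true at 0.
    At 0: □(¬p ∧ p) requires ¬p ∧ p at every successor {4}.
      ¬p ∧ p fails at 4, so □(¬p ∧ p) is false at 0.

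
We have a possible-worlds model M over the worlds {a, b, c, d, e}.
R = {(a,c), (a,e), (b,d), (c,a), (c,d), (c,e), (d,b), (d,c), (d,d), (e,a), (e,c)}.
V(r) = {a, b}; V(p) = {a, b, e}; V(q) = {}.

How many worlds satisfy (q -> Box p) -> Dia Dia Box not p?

Recall that Box ψ holds at a world iff ψ holds at every accessible world, and Dia ψ holds iff ψ holds at some accessible world.
Let φ = (q -> Box p) -> Dia Dia Box not p. Evaluate φ at each world:
  a (successors {c, e}): φ is false.
  b (successors {d}): φ is true.
  c (successors {a, d, e}): φ is true.
  d (successors {b, c, d}): φ is true.
  e (successors {a, c}): φ is false.
For instance, at c:
  At c: q -> Box p is true, Dia Dia Box not p is true, so (q -> Box p) -> Dia Dia Box not p is true.
    At c: q is false, Box p is false, so q -> Box p is true.
      At c: Box p requires p at every successor {a, d, e}.
        p fails at d, so Box p is false at c.
    At c: Dia Dia Box not p requires Dia Box not p at some successor in {a, d, e}.
      Dia Box not p holds at d, so Dia Dia Box not p is true at c.
Satisfying worlds: {b, c, d}

3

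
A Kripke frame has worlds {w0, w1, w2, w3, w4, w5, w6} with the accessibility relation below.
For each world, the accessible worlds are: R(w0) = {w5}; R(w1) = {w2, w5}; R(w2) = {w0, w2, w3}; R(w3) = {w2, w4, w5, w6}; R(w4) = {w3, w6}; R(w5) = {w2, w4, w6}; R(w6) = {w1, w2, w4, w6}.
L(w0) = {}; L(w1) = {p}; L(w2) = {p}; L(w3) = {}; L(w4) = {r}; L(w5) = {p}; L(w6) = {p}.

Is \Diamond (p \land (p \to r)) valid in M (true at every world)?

Recall that \Diamond ψ holds at a world iff ψ holds at some accessible world.
Let φ = \Diamond (p \land (p \to r)). Evaluate φ at each world:
  w0 (successors {w5}): φ is false.
  w1 (successors {w2, w5}): φ is false.
  w2 (successors {w0, w2, w3}): φ is false.
  w3 (successors {w2, w4, w5, w6}): φ is false.
  w4 (successors {w3, w6}): φ is false.
  w5 (successors {w2, w4, w6}): φ is false.
  w6 (successors {w1, w2, w4, w6}): φ is false.
Detail at w0 (counterexample):
  At w0: \Diamond (p \land (p \to r)) requires p \land (p \to r) at some successor in {w5}.
    At w5: p \land (p \to r) is false.
  So \Diamond (p \land (p \to r)) is false at w0.

No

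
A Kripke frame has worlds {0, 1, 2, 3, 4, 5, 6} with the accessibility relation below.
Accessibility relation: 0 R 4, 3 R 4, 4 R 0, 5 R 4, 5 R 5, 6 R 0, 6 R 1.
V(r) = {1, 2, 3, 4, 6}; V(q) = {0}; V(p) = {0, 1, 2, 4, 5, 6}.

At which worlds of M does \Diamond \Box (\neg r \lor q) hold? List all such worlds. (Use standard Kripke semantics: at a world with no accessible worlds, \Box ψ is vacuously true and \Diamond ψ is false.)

0, 3, 5, 6

Let φ = \Diamond \Box (\neg r \lor q). Evaluate φ at each world:
  0 (successors {4}): φ is true.
  1 (successors ∅): φ is false.
  2 (successors ∅): φ is false.
  3 (successors {4}): φ is true.
  4 (successors {0}): φ is false.
  5 (successors {4, 5}): φ is true.
  6 (successors {0, 1}): φ is true.
For instance, at 0:
  At 0: \Diamond \Box (\neg r \lor q) requires \Box (\neg r \lor q) at some successor in {4}.
    \Box (\neg r \lor q) holds at 4, so \Diamond \Box (\neg r \lor q) is true at 0.
      At 4: \Box (\neg r \lor q) requires \neg r \lor q at every successor {0}.
        At 0: \neg r \lor q is true.
      So \Box (\neg r \lor q) is true at 4.
Satisfying worlds: {0, 3, 5, 6}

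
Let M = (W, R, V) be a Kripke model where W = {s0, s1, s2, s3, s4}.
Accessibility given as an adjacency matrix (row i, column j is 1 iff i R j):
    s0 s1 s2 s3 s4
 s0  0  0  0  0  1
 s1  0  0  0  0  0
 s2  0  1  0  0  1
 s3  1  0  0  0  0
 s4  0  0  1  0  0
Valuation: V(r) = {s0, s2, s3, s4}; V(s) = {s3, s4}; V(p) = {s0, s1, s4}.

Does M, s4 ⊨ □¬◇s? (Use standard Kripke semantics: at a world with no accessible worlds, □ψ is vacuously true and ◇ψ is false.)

No

At s4: □¬◇s requires ¬◇s at every successor {s2}.
  ¬◇s fails at s2, so □¬◇s is false at s4.
    At s2: ◇s is true, so ¬◇s is false.
      At s2: ◇s requires s at some successor in {s1, s4}.
        s holds at s4, so ◇s is true at s2.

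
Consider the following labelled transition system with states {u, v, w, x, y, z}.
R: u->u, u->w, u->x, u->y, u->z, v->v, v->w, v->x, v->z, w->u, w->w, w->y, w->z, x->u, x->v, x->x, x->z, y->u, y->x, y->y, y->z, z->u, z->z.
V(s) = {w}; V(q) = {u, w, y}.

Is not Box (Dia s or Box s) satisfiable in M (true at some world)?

Yes

Recall that Box ψ holds at a world iff ψ holds at every accessible world, and Dia ψ holds iff ψ holds at some accessible world.
Let φ = not Box (Dia s or Box s). Evaluate φ at each world:
  u (successors {u, w, x, y, z}): φ is true.
  v (successors {v, w, x, z}): φ is true.
  w (successors {u, w, y, z}): φ is true.
  x (successors {u, v, x, z}): φ is true.
  y (successors {u, x, y, z}): φ is true.
  z (successors {u, z}): φ is true.
Detail at u (witness):
  At u: Box (Dia s or Box s) is false, so not Box (Dia s or Box s) is true.
    At u: Box (Dia s or Box s) requires Dia s or Box s at every successor {u, w, x, y, z}.
      Dia s or Box s fails at x, so Box (Dia s or Box s) is false at u.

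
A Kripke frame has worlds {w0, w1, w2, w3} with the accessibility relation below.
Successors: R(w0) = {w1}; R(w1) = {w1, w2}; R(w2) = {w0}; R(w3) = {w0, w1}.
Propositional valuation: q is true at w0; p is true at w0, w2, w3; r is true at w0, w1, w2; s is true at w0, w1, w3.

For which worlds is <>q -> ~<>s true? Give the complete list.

Let φ = <>q -> ~<>s. Evaluate φ at each world:
  w0 (successors {w1}): φ is true.
  w1 (successors {w1, w2}): φ is true.
  w2 (successors {w0}): φ is false.
  w3 (successors {w0, w1}): φ is false.
For instance, at w2:
  At w2: <>q is true, ~<>s is false, so <>q -> ~<>s is false.
    At w2: <>q requires q at some successor in {w0}.
      q holds at w0, so <>q is true at w2.
    At w2: <>s is true, so ~<>s is false.
      At w2: <>s requires s at some successor in {w0}.
        s holds at w0, so <>s is true at w2.
Satisfying worlds: {w0, w1}

w0, w1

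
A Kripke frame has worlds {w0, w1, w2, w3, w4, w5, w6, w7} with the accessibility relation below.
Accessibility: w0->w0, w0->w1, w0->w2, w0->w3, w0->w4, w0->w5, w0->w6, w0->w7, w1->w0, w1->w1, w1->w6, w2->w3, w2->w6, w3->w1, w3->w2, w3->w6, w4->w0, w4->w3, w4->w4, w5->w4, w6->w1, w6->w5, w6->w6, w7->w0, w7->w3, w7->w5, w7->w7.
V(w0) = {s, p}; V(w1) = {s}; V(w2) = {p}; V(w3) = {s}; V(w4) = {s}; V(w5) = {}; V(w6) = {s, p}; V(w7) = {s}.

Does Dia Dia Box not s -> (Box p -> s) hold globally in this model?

Let φ = Dia Dia Box not s -> (Box p -> s). Evaluate φ at each world:
  w0 (successors {w0, w1, w2, w3, w4, w5, w6, w7}): φ is true.
  w1 (successors {w0, w1, w6}): φ is true.
  w2 (successors {w3, w6}): φ is true.
  w3 (successors {w1, w2, w6}): φ is true.
  w4 (successors {w0, w3, w4}): φ is true.
  w5 (successors {w4}): φ is true.
  w6 (successors {w1, w5, w6}): φ is true.
  w7 (successors {w0, w3, w5, w7}): φ is true.
For instance, at w1:
  At w1: Dia Dia Box not s is false, Box p -> s is true, so Dia Dia Box not s -> (Box p -> s) is true.
    At w1: Dia Dia Box not s requires Dia Box not s at some successor in {w0, w1, w6}.
      At w0: Dia Box not s is false.
      At w1: Dia Box not s is false.
      At w6: Dia Box not s is false.
    So Dia Dia Box not s is false at w1.
    At w1: Box p is false, s is true, so Box p -> s is true.
      At w1: Box p requires p at every successor {w0, w1, w6}.
        p fails at w1, so Box p is false at w1.

Yes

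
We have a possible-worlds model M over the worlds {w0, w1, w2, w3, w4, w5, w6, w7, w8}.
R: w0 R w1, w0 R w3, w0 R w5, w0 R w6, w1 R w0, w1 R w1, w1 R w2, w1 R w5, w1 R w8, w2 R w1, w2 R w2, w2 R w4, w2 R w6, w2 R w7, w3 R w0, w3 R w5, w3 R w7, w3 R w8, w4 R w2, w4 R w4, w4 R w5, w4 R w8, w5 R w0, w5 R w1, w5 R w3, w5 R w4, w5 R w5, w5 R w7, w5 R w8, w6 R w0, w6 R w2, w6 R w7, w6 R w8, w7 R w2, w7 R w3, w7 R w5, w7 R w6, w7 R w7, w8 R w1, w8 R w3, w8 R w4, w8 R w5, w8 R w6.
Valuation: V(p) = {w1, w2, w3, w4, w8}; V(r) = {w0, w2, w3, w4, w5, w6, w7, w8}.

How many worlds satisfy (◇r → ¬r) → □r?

Let φ = (◇r → ¬r) → □r. Evaluate φ at each world:
  w0 (successors {w1, w3, w5, w6}): φ is true.
  w1 (successors {w0, w1, w2, w5, w8}): φ is false.
  w2 (successors {w1, w2, w4, w6, w7}): φ is true.
  w3 (successors {w0, w5, w7, w8}): φ is true.
  w4 (successors {w2, w4, w5, w8}): φ is true.
  w5 (successors {w0, w1, w3, w4, w5, w7, w8}): φ is true.
  w6 (successors {w0, w2, w7, w8}): φ is true.
  w7 (successors {w2, w3, w5, w6, w7}): φ is true.
  w8 (successors {w1, w3, w4, w5, w6}): φ is true.
For instance, at w1:
  At w1: ◇r → ¬r is true, □r is false, so (◇r → ¬r) → □r is false.
    At w1: ◇r is true, ¬r is true, so ◇r → ¬r is true.
      At w1: ◇r requires r at some successor in {w0, w1, w2, w5, w8}.
        r holds at w0, so ◇r is true at w1.
    At w1: □r requires r at every successor {w0, w1, w2, w5, w8}.
      r fails at w1, so □r is false at w1.
Satisfying worlds: {w0, w2, w3, w4, w5, w6, w7, w8}

8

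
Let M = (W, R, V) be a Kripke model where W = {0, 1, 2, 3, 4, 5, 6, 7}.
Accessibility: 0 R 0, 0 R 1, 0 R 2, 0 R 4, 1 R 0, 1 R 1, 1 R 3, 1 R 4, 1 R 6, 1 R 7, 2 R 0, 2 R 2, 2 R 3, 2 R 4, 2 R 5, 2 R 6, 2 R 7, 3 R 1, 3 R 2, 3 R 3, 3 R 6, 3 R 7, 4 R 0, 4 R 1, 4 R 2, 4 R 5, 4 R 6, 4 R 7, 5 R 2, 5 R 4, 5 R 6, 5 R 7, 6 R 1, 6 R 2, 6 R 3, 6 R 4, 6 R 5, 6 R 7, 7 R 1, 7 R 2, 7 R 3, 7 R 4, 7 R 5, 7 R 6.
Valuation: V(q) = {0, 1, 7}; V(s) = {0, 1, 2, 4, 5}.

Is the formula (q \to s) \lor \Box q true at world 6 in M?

Yes

Recall that \Box ψ holds at a world iff ψ holds at every accessible world, and \Diamond ψ holds iff ψ holds at some accessible world.
At 6: q \to s is true, \Box q is false, so (q \to s) \lor \Box q is true.
  At 6: \Box q requires q at every successor {1, 2, 3, 4, 5, 7}.
    q fails at 2, so \Box q is false at 6.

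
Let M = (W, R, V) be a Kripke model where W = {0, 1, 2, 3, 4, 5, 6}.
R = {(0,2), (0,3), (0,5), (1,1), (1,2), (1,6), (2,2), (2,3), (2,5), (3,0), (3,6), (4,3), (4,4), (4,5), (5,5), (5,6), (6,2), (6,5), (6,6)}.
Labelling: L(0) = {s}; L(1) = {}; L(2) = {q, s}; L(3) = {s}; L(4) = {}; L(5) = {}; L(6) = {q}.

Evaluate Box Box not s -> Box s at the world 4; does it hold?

Recall that Box ψ holds at a world iff ψ holds at every accessible world, and Dia ψ holds iff ψ holds at some accessible world.
At 4: Box Box not s is false, Box s is false, so Box Box not s -> Box s is true.
  At 4: Box Box not s requires Box not s at every successor {3, 4, 5}.
    Box not s fails at 3, so Box Box not s is false at 4.
      At 3: Box not s requires not s at every successor {0, 6}.
        not s fails at 0, so Box not s is false at 3.
  At 4: Box s requires s at every successor {3, 4, 5}.
    s fails at 4, so Box s is false at 4.

Yes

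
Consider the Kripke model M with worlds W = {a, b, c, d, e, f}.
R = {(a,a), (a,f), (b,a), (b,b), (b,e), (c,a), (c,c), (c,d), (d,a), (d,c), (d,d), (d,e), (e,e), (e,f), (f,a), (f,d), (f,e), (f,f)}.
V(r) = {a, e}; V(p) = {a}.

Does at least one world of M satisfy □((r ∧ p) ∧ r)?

Let φ = □((r ∧ p) ∧ r). Evaluate φ at each world:
  a (successors {a, f}): φ is false.
  b (successors {a, b, e}): φ is false.
  c (successors {a, c, d}): φ is false.
  d (successors {a, c, d, e}): φ is false.
  e (successors {e, f}): φ is false.
  f (successors {a, d, e, f}): φ is false.
For instance, at a:
  At a: □((r ∧ p) ∧ r) requires (r ∧ p) ∧ r at every successor {a, f}.
    (r ∧ p) ∧ r fails at f, so □((r ∧ p) ∧ r) is false at a.

No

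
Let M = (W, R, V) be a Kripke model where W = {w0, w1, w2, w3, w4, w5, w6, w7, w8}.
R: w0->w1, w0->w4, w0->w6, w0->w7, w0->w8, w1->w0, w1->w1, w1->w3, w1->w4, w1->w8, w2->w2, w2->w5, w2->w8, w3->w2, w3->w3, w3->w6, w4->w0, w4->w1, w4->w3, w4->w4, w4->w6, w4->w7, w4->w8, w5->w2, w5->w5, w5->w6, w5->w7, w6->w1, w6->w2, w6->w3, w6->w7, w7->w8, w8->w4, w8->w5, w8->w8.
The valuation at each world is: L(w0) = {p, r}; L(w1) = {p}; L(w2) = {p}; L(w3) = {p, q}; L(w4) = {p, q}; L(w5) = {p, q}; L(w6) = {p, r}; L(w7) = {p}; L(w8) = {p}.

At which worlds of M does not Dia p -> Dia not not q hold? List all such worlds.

Let φ = not Dia p -> Dia not not q. Evaluate φ at each world:
  w0 (successors {w1, w4, w6, w7, w8}): φ is true.
  w1 (successors {w0, w1, w3, w4, w8}): φ is true.
  w2 (successors {w2, w5, w8}): φ is true.
  w3 (successors {w2, w3, w6}): φ is true.
  w4 (successors {w0, w1, w3, w4, w6, w7, w8}): φ is true.
  w5 (successors {w2, w5, w6, w7}): φ is true.
  w6 (successors {w1, w2, w3, w7}): φ is true.
  w7 (successors {w8}): φ is true.
  w8 (successors {w4, w5, w8}): φ is true.
For instance, at w3:
  At w3: not Dia p is false, Dia not not q is true, so not Dia p -> Dia not not q is true.
    At w3: Dia p is true, so not Dia p is false.
      At w3: Dia p requires p at some successor in {w2, w3, w6}.
        p holds at w2, so Dia p is true at w3.
    At w3: Dia not not q requires not not q at some successor in {w2, w3, w6}.
      not not q holds at w3, so Dia not not q is true at w3.
Satisfying worlds: {w0, w1, w2, w3, w4, w5, w6, w7, w8}

w0, w1, w2, w3, w4, w5, w6, w7, w8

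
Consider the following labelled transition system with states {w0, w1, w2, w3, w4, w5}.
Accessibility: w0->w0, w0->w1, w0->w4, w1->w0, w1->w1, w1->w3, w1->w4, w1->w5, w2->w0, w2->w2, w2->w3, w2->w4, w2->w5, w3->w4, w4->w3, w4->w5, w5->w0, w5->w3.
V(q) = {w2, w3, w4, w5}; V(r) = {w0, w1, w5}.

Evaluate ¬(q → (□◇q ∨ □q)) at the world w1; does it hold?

No

At w1: q → (□◇q ∨ □q) is true, so ¬(q → (□◇q ∨ □q)) is false.
  At w1: q is false, □◇q ∨ □q is true, so q → (□◇q ∨ □q) is true.
    At w1: □◇q is true, □q is false, so □◇q ∨ □q is true.
      At w1: □◇q requires ◇q at every successor {w0, w1, w3, w4, w5}.
        At w0: ◇q is true.
        At w1: ◇q is true.
        At w3: ◇q is true.
        At w4: ◇q is true.
        At w5: ◇q is true.
      So □◇q is true at w1.
      At w1: □q requires q at every successor {w0, w1, w3, w4, w5}.
        q fails at w0, so □q is false at w1.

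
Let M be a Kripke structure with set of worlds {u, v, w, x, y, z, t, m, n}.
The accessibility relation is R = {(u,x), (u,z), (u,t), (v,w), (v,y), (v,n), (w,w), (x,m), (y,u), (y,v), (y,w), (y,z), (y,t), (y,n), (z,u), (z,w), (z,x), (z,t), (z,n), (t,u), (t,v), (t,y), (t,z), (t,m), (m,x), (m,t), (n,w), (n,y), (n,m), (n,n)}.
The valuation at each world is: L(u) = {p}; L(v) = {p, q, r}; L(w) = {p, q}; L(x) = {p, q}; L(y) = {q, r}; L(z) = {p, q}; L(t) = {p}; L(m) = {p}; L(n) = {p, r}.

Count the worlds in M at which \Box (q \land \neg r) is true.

1

Let φ = \Box (q \land \neg r). Evaluate φ at each world:
  u (successors {x, z, t}): φ is false.
  v (successors {w, y, n}): φ is false.
  w (successors {w}): φ is true.
  x (successors {m}): φ is false.
  y (successors {u, v, w, z, t, n}): φ is false.
  z (successors {u, w, x, t, n}): φ is false.
  t (successors {u, v, y, z, m}): φ is false.
  m (successors {x, t}): φ is false.
  n (successors {w, y, m, n}): φ is false.
For instance, at x:
  At x: \Box (q \land \neg r) requires q \land \neg r at every successor {m}.
    q \land \neg r fails at m, so \Box (q \land \neg r) is false at x.
Satisfying worlds: {w}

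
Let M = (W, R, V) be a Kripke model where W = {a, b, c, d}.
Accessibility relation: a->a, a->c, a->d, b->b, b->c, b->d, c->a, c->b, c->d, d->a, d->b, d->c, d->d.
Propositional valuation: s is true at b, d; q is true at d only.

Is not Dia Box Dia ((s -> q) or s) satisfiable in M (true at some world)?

No

Let φ = not Dia Box Dia ((s -> q) or s). Evaluate φ at each world:
  a (successors {a, c, d}): φ is false.
  b (successors {b, c, d}): φ is false.
  c (successors {a, b, d}): φ is false.
  d (successors {a, b, c, d}): φ is false.
For instance, at a:
  At a: Dia Box Dia ((s -> q) or s) is true, so not Dia Box Dia ((s -> q) or s) is false.
    At a: Dia Box Dia ((s -> q) or s) requires Box Dia ((s -> q) or s) at some successor in {a, c, d}.
      Box Dia ((s -> q) or s) holds at a, so Dia Box Dia ((s -> q) or s) is true at a.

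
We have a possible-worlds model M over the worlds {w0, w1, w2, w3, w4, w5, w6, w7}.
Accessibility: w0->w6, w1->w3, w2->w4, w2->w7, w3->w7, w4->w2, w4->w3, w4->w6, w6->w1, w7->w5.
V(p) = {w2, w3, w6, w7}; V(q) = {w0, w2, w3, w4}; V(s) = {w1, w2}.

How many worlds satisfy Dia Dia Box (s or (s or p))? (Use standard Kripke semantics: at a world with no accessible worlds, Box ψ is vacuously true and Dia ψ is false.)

5

Let φ = Dia Dia Box (s or (s or p)). Evaluate φ at each world:
  w0 (successors {w6}): φ is true.
  w1 (successors {w3}): φ is false.
  w2 (successors {w4, w7}): φ is true.
  w3 (successors {w7}): φ is true.
  w4 (successors {w2, w3, w6}): φ is true.
  w5 (successors ∅): φ is false.
  w6 (successors {w1}): φ is true.
  w7 (successors {w5}): φ is false.
For instance, at w0:
  At w0: Dia Dia Box (s or (s or p)) requires Dia Box (s or (s or p)) at some successor in {w6}.
    Dia Box (s or (s or p)) holds at w6, so Dia Dia Box (s or (s or p)) is true at w0.
      At w6: Dia Box (s or (s or p)) requires Box (s or (s or p)) at some successor in {w1}.
        Box (s or (s or p)) holds at w1, so Dia Box (s or (s or p)) is true at w6.
Satisfying worlds: {w0, w2, w3, w4, w6}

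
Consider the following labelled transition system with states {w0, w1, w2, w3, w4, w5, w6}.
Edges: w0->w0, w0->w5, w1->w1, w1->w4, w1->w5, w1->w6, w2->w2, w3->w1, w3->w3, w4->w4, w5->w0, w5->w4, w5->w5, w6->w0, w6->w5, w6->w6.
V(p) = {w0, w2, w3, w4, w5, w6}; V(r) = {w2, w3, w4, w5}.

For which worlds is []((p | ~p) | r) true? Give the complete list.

w0, w1, w2, w3, w4, w5, w6

Recall that []ψ holds at a world iff ψ holds at every accessible world, and <>ψ holds iff ψ holds at some accessible world.
Let φ = []((p | ~p) | r). Evaluate φ at each world:
  w0 (successors {w0, w5}): φ is true.
  w1 (successors {w1, w4, w5, w6}): φ is true.
  w2 (successors {w2}): φ is true.
  w3 (successors {w1, w3}): φ is true.
  w4 (successors {w4}): φ is true.
  w5 (successors {w0, w4, w5}): φ is true.
  w6 (successors {w0, w5, w6}): φ is true.
For instance, at w2:
  At w2: []((p | ~p) | r) requires (p | ~p) | r at every successor {w2}.
    At w2: (p | ~p) | r is true.
  So []((p | ~p) | r) is true at w2.
Satisfying worlds: {w0, w1, w2, w3, w4, w5, w6}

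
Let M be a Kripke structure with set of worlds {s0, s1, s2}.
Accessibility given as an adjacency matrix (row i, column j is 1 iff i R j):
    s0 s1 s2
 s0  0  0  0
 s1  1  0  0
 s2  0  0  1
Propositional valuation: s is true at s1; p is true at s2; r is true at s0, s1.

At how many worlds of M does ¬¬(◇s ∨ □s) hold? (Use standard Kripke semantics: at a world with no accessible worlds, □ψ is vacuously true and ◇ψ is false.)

1

Let φ = ¬¬(◇s ∨ □s). Evaluate φ at each world:
  s0 (successors ∅): φ is true.
  s1 (successors {s0}): φ is false.
  s2 (successors {s2}): φ is false.
For instance, at s2:
  At s2: ¬(◇s ∨ □s) is true, so ¬¬(◇s ∨ □s) is false.
    At s2: ◇s ∨ □s is false, so ¬(◇s ∨ □s) is true.
      At s2: ◇s is false, □s is false, so ◇s ∨ □s is false.
Satisfying worlds: {s0}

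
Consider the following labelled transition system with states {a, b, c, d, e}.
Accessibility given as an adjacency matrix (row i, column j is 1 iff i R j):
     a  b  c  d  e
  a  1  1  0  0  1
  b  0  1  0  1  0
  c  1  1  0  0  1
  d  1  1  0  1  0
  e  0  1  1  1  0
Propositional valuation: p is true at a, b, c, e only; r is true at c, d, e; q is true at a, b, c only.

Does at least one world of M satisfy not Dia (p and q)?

Let φ = not Dia (p and q). Evaluate φ at each world:
  a (successors {a, b, e}): φ is false.
  b (successors {b, d}): φ is false.
  c (successors {a, b, e}): φ is false.
  d (successors {a, b, d}): φ is false.
  e (successors {b, c, d}): φ is false.
For instance, at c:
  At c: Dia (p and q) is true, so not Dia (p and q) is false.
    At c: Dia (p and q) requires p and q at some successor in {a, b, e}.
      p and q holds at a, so Dia (p and q) is true at c.

No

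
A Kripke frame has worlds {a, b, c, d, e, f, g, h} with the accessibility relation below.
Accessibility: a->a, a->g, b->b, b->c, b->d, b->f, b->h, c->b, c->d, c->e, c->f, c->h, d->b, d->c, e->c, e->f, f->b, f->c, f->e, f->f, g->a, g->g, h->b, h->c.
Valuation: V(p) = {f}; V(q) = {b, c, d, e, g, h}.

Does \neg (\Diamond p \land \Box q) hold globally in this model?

Recall that \Box ψ holds at a world iff ψ holds at every accessible world, and \Diamond ψ holds iff ψ holds at some accessible world.
Let φ = \neg (\Diamond p \land \Box q). Evaluate φ at each world:
  a (successors {a, g}): φ is true.
  b (successors {b, c, d, f, h}): φ is true.
  c (successors {b, d, e, f, h}): φ is true.
  d (successors {b, c}): φ is true.
  e (successors {c, f}): φ is true.
  f (successors {b, c, e, f}): φ is true.
  g (successors {a, g}): φ is true.
  h (successors {b, c}): φ is true.
For instance, at e:
  At e: \Diamond p \land \Box q is false, so \neg (\Diamond p \land \Box q) is true.
    At e: \Diamond p is true, \Box q is false, so \Diamond p \land \Box q is false.
      At e: \Diamond p requires p at some successor in {c, f}.
        p holds at f, so \Diamond p is true at e.
      At e: \Box q requires q at every successor {c, f}.
        q fails at f, so \Box q is false at e.

Yes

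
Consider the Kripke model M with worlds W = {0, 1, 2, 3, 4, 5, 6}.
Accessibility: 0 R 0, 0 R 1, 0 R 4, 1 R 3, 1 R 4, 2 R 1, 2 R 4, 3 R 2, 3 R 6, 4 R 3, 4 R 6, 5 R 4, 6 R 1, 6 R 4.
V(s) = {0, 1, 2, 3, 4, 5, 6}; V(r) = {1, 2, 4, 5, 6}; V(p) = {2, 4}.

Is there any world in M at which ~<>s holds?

Let φ = ~<>s. Evaluate φ at each world:
  0 (successors {0, 1, 4}): φ is false.
  1 (successors {3, 4}): φ is false.
  2 (successors {1, 4}): φ is false.
  3 (successors {2, 6}): φ is false.
  4 (successors {3, 6}): φ is false.
  5 (successors {4}): φ is false.
  6 (successors {1, 4}): φ is false.
For instance, at 4:
  At 4: <>s is true, so ~<>s is false.
    At 4: <>s requires s at some successor in {3, 6}.
      s holds at 3, so <>s is true at 4.

No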